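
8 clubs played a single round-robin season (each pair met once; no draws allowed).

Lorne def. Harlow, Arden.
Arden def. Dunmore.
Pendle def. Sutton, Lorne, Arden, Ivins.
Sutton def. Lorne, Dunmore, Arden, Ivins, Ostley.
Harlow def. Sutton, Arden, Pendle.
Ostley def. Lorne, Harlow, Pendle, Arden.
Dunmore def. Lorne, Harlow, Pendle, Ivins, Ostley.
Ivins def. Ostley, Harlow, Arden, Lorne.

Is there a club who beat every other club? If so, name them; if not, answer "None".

Highest win total is Sutton with 5 (out of 7 possible).
Sutton lost to Harlow, Pendle, so no club went undefeated.

None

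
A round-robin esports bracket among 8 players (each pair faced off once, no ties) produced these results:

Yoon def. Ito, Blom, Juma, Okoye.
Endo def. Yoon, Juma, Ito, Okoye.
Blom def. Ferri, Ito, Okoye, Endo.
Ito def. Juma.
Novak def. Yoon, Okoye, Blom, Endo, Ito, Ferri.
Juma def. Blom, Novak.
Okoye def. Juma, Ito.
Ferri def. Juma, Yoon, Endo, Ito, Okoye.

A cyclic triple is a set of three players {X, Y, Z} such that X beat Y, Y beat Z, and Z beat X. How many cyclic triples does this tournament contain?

Win totals: Ferri 5, Blom 4, Novak 6, Ito 1, Juma 2, Okoye 2, Yoon 4, Endo 4.
A player with w wins dominates both others in C(w,2) triples; summing gives 10 + 6 + 15 + 0 + 1 + 1 + 6 + 6 = 45 transitive triples.
Total triples C(8,3) = 56, so cyclic triples = 56 − 45 = 11.

11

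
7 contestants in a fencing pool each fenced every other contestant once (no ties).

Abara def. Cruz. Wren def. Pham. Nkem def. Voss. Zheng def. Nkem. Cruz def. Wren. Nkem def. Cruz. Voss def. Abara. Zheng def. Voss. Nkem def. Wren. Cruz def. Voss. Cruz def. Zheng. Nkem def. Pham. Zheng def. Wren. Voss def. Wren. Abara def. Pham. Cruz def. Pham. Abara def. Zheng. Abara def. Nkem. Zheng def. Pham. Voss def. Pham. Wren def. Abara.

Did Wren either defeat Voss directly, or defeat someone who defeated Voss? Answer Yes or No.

No

Wren did not beat Voss directly.
Wren beat Abara, Pham, but each of them lost to Voss. No two-step path.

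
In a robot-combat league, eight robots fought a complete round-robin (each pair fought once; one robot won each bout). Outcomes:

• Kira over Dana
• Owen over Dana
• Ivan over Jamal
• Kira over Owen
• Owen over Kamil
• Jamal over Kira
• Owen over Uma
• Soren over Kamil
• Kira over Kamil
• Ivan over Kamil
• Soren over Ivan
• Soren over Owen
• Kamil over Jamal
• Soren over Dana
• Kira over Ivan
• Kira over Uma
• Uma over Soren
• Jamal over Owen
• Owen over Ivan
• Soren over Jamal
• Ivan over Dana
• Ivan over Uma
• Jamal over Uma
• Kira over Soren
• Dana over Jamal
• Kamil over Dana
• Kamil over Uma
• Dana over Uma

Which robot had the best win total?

Kira

Win totals: Dana 2, Jamal 3, Uma 1, Owen 4, Kamil 3, Ivan 4, Soren 5, Kira 6.
Kira leads with 6 wins (next highest: 5).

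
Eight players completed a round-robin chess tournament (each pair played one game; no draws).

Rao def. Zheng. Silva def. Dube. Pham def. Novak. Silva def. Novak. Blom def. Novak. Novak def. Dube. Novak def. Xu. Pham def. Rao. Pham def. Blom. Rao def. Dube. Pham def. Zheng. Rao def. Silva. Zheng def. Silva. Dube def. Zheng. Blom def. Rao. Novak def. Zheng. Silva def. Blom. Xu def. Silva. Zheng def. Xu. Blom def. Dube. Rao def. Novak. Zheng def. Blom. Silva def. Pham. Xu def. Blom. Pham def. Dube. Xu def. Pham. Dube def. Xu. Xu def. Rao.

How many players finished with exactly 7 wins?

0

Win totals: Pham 5, Silva 4, Zheng 3, Xu 4, Blom 3, Novak 3, Rao 4, Dube 2.
No player has exactly 7 wins.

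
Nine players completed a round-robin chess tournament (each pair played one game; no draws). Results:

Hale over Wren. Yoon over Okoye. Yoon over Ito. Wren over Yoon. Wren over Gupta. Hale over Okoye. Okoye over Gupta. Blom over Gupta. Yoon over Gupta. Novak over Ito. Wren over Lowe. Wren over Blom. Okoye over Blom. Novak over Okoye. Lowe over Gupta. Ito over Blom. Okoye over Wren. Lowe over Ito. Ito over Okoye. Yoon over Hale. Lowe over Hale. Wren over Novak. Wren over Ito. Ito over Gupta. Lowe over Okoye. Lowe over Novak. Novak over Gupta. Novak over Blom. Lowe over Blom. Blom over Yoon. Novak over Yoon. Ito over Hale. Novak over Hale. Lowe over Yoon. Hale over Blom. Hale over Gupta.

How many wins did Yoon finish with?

Yoon's results: beat Hale, Gupta, Ito, Okoye; lost to Novak, Lowe, Blom, Wren.
That is 4 wins.

4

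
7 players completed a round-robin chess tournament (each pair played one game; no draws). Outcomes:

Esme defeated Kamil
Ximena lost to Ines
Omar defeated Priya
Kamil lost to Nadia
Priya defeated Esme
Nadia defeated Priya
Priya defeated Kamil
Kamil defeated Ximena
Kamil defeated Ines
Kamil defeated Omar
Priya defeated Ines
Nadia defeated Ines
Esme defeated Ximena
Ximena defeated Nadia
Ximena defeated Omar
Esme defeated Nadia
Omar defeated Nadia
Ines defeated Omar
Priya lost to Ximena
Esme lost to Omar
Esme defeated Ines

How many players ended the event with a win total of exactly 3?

5

Win totals: Ximena 3, Ines 2, Kamil 3, Priya 3, Esme 4, Nadia 3, Omar 3.
Exactly 3: Ximena, Kamil, Priya, Nadia, Omar — 5 players.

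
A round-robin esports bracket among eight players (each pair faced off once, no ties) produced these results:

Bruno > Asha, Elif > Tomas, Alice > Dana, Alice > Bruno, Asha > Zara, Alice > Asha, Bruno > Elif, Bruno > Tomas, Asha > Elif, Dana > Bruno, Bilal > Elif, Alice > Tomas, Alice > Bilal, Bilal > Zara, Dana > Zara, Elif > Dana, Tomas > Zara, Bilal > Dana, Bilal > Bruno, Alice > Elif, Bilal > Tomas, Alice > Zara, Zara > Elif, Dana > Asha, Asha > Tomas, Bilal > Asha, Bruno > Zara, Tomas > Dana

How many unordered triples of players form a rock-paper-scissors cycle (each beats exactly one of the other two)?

Win totals: Zara 1, Alice 7, Bruno 4, Tomas 2, Elif 2, Dana 3, Bilal 6, Asha 3.
A player with w wins dominates both others in C(w,2) triples; summing gives 0 + 21 + 6 + 1 + 1 + 3 + 15 + 3 = 50 transitive triples.
Total triples C(8,3) = 56, so cyclic triples = 56 − 50 = 6.

6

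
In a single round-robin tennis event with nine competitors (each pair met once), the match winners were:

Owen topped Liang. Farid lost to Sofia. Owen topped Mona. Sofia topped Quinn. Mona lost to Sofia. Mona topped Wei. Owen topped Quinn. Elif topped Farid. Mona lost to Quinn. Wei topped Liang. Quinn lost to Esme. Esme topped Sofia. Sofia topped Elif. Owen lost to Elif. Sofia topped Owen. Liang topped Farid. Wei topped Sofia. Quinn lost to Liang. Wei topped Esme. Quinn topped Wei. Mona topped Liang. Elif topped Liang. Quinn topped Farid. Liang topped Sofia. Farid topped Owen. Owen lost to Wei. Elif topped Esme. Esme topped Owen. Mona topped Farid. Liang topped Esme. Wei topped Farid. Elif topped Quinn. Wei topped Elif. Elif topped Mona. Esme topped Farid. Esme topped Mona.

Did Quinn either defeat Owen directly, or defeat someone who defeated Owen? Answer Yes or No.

Yes

Quinn did not beat Owen directly.
Quinn beat Wei, Mona, Farid. Of those, Wei beat Owen.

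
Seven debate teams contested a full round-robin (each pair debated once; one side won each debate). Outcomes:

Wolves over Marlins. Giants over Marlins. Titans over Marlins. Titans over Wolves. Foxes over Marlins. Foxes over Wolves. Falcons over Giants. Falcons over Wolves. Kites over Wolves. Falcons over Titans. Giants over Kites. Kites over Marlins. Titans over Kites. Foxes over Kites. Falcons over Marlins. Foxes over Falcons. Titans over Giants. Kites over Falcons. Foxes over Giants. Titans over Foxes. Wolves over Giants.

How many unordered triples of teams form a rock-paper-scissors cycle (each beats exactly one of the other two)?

Win totals: Marlins 0, Titans 5, Foxes 5, Wolves 2, Falcons 4, Giants 2, Kites 3.
A team with w wins dominates both others in C(w,2) triples; summing gives 0 + 10 + 10 + 1 + 6 + 1 + 3 = 31 transitive triples.
Total triples C(7,3) = 35, so cyclic triples = 35 − 31 = 4.

4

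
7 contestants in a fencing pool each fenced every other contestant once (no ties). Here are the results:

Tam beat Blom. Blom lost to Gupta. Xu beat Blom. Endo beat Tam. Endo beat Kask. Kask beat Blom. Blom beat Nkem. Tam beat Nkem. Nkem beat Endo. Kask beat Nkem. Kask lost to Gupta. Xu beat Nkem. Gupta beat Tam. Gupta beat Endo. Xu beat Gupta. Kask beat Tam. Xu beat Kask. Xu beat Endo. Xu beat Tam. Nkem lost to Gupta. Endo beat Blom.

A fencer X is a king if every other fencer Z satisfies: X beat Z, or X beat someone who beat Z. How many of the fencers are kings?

1

Tam cannot reach Gupta, Kask, Xu in two steps.
Gupta cannot reach Xu in two steps.
Kask cannot reach Gupta, Xu in two steps.
Endo cannot reach Gupta, Xu in two steps.
Nkem cannot reach Gupta, Xu in two steps.
Xu reaches everyone (king).
Blom cannot reach Tam, Gupta, Kask, Xu in two steps.
Kings: Xu — 1.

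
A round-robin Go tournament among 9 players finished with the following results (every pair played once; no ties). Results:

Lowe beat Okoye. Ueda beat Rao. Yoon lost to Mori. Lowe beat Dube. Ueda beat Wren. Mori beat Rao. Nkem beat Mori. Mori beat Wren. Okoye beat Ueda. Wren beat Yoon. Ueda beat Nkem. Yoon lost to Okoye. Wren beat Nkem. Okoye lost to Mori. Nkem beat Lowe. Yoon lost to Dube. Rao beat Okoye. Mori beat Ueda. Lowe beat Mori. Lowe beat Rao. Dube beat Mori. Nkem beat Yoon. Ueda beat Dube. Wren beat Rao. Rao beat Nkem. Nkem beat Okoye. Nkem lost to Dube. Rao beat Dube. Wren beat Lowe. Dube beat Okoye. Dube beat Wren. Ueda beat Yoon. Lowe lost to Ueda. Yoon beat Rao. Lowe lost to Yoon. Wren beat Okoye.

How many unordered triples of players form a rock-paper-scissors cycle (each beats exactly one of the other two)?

22

Win totals: Dube 5, Nkem 4, Lowe 4, Ueda 6, Yoon 2, Wren 5, Rao 3, Okoye 2, Mori 5.
A player with w wins dominates both others in C(w,2) triples; summing gives 10 + 6 + 6 + 15 + 1 + 10 + 3 + 1 + 10 = 62 transitive triples.
Total triples C(9,3) = 84, so cyclic triples = 84 − 62 = 22.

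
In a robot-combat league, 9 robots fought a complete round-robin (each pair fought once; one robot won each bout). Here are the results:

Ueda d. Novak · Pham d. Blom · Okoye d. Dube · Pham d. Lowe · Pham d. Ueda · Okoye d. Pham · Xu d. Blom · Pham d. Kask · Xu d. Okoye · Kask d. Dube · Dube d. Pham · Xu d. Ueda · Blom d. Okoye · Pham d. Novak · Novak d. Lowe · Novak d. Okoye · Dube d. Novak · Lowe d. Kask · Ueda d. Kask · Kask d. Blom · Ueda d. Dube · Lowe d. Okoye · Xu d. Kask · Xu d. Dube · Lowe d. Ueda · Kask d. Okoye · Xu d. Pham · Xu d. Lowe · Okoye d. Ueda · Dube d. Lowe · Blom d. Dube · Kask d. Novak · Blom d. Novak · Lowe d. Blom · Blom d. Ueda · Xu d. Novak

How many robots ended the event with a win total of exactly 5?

1

Win totals: Pham 5, Okoye 3, Dube 3, Novak 2, Xu 8, Blom 4, Lowe 4, Kask 4, Ueda 3.
Exactly 5: Pham — 1 robot.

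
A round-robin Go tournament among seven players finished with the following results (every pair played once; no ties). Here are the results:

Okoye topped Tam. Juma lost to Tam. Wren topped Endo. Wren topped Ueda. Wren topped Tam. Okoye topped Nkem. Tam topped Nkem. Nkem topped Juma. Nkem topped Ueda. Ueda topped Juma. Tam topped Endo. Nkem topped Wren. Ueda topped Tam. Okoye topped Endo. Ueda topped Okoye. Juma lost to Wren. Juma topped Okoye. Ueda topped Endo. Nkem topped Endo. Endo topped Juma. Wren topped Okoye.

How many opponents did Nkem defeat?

4

Nkem's results: beat Ueda, Endo, Wren, Juma; lost to Tam, Okoye.
That is 4 wins.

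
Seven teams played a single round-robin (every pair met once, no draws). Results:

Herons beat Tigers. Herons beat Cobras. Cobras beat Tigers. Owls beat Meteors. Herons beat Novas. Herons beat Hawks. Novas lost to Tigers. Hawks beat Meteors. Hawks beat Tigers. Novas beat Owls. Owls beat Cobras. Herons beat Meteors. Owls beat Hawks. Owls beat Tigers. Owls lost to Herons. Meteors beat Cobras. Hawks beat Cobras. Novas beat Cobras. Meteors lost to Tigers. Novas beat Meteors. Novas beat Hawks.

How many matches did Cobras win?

Cobras' results: beat Tigers; lost to Owls, Herons, Hawks, Meteors, Novas.
That is 1 win.

1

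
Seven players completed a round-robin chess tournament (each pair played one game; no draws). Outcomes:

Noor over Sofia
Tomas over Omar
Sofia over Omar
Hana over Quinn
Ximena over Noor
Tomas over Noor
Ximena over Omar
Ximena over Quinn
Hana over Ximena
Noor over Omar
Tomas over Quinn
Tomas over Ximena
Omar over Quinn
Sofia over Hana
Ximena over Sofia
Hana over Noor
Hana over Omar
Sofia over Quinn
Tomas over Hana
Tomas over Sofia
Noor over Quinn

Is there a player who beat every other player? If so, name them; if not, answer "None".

Tomas

Tomas has 6 wins out of 6 opponents — a perfect record.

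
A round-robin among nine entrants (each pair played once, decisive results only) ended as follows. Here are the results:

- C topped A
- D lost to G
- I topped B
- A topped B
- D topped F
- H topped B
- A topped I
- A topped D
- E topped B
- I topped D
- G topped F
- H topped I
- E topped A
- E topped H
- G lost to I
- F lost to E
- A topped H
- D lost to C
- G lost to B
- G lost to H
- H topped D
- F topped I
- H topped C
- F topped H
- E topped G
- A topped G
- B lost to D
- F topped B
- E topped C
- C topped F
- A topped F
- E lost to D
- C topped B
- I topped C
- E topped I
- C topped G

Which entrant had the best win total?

E

Win totals: A 6, B 1, C 5, D 3, E 7, F 3, G 2, H 5, I 4.
E leads with 7 wins (next highest: 6).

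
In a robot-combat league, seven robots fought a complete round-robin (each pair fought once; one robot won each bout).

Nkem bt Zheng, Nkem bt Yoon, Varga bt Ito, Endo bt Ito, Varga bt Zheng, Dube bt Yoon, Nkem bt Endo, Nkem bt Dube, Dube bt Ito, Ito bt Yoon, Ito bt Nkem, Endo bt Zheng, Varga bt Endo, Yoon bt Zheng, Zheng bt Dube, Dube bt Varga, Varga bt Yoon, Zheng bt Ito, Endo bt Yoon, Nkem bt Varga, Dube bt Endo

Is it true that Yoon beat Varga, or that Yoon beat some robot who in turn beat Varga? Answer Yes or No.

Yoon did not beat Varga directly.
Yoon beat Zheng, but each of them lost to Varga. No two-step path.

No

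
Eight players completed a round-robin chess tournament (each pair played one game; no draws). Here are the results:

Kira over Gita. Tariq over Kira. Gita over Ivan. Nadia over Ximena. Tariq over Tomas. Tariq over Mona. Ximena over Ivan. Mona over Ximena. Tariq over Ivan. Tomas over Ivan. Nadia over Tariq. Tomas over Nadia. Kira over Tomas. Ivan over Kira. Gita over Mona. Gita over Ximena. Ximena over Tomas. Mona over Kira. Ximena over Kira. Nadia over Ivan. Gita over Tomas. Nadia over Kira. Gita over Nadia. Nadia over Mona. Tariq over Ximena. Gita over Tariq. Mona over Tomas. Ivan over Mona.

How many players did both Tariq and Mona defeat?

3

Tariq beat: Kira, Ximena, Mona, Tomas, Ivan.
Mona beat: Kira, Ximena, Tomas.
Both beat: Kira, Ximena, Tomas — 3.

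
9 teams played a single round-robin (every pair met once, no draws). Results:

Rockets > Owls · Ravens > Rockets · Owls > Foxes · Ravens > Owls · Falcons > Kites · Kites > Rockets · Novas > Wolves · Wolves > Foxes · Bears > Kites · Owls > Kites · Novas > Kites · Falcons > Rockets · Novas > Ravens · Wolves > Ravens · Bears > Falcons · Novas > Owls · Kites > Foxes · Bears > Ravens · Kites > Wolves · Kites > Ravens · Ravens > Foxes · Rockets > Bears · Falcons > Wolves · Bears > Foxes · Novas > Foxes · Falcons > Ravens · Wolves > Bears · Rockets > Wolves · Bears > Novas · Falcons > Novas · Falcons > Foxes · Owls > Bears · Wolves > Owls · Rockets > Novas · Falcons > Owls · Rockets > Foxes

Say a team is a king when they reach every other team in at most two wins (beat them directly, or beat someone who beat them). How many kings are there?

5

Rockets reaches everyone (king).
Wolves reaches everyone (king).
Novas cannot reach Falcons in two steps.
Ravens cannot reach Falcons in two steps.
Falcons reaches everyone (king).
Owls reaches everyone (king).
Bears reaches everyone (king).
Kites cannot reach Falcons in two steps.
Foxes cannot reach Rockets, Wolves, Novas, Ravens, Falcons, Owls, Bears, Kites in two steps.
Kings: Rockets, Wolves, Falcons, Owls, Bears — 5.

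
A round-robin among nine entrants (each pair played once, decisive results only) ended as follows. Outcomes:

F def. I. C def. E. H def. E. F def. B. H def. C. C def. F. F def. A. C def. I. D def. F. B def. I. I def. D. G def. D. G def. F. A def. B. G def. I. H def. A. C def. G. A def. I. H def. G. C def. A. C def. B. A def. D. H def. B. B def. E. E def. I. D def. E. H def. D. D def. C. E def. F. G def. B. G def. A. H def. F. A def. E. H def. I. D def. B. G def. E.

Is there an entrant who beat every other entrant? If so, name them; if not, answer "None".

H

H has 8 wins out of 8 opponents — a perfect record.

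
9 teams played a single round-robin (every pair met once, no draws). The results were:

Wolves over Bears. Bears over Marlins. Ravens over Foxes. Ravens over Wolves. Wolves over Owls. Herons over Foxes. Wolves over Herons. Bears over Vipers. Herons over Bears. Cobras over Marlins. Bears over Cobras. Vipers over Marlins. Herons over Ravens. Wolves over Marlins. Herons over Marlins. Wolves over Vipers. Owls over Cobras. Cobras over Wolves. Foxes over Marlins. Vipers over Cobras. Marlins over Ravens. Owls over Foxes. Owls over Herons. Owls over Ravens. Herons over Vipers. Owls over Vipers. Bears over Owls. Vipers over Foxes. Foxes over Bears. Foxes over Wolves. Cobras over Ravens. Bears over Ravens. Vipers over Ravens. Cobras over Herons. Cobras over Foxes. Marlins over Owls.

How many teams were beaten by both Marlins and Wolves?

Marlins beat: Owls, Ravens.
Wolves beat: Owls, Bears, Vipers, Marlins, Herons.
Both beat: Owls — 1.

1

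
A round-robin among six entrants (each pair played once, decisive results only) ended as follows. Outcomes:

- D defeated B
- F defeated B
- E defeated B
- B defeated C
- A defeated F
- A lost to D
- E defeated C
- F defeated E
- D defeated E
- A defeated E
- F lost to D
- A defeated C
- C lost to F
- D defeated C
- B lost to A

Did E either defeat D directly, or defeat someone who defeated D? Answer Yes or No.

E did not beat D directly.
E beat B, C, but each of them lost to D. No two-step path.

No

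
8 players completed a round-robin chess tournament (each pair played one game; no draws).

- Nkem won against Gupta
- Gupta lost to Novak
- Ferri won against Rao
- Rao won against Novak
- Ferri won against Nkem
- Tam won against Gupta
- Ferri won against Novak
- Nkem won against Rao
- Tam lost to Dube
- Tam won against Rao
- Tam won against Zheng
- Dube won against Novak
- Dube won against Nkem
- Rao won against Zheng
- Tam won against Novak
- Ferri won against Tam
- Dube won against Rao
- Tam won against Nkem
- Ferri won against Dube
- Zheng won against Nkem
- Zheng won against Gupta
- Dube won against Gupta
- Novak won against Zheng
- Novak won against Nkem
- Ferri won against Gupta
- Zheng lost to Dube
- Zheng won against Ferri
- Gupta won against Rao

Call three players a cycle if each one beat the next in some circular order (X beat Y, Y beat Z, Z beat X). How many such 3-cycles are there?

Win totals: Nkem 2, Ferri 6, Tam 5, Rao 2, Zheng 3, Novak 3, Gupta 1, Dube 6.
A player with w wins dominates both others in C(w,2) triples; summing gives 1 + 15 + 10 + 1 + 3 + 3 + 0 + 15 = 48 transitive triples.
Total triples C(8,3) = 56, so cyclic triples = 56 − 48 = 8.

8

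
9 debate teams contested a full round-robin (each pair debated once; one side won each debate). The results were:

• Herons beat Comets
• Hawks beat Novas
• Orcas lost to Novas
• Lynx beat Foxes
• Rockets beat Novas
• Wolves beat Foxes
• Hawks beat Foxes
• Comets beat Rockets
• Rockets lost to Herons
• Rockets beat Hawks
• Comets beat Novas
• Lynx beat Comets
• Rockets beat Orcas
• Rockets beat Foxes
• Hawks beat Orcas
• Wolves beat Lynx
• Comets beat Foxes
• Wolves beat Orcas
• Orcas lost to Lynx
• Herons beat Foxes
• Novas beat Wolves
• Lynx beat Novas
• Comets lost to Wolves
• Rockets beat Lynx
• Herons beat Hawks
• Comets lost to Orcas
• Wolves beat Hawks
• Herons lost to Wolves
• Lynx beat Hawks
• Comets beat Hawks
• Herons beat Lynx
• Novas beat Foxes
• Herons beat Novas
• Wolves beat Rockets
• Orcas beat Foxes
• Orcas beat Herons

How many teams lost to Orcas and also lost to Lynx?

2

Orcas beat: Herons, Comets, Foxes.
Lynx beat: Novas, Hawks, Orcas, Comets, Foxes.
Both beat: Comets, Foxes — 2.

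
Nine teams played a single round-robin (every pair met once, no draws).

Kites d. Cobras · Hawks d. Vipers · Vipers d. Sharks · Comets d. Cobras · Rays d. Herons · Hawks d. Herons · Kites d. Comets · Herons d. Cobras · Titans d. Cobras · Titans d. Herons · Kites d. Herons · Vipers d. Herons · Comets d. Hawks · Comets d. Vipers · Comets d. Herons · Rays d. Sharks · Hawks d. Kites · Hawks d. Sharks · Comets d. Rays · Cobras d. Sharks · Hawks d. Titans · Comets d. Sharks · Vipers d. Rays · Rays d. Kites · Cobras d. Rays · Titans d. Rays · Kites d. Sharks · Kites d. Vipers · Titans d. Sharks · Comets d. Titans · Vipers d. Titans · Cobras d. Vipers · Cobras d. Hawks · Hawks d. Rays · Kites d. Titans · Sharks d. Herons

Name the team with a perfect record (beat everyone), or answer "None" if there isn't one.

None

Highest win total is Comets with 7 (out of 8 possible).
Comets lost to Kites, so no team went undefeated.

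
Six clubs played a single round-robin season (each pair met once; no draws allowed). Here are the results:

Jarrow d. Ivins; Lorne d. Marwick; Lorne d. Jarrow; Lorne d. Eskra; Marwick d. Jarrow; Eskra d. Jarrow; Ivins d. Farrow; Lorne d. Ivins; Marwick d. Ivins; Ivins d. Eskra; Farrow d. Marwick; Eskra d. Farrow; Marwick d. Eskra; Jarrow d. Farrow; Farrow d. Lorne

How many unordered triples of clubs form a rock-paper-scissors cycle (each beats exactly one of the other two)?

Of the C(6,3) = 20 triples, the cyclic ones are: {Lorne, Ivins, Farrow}; {Lorne, Farrow, Eskra}; {Lorne, Farrow, Jarrow}; {Ivins, Farrow, Marwick}; {Ivins, Eskra, Jarrow}; {Farrow, Eskra, Marwick}; {Farrow, Jarrow, Marwick}.
That is 7.

7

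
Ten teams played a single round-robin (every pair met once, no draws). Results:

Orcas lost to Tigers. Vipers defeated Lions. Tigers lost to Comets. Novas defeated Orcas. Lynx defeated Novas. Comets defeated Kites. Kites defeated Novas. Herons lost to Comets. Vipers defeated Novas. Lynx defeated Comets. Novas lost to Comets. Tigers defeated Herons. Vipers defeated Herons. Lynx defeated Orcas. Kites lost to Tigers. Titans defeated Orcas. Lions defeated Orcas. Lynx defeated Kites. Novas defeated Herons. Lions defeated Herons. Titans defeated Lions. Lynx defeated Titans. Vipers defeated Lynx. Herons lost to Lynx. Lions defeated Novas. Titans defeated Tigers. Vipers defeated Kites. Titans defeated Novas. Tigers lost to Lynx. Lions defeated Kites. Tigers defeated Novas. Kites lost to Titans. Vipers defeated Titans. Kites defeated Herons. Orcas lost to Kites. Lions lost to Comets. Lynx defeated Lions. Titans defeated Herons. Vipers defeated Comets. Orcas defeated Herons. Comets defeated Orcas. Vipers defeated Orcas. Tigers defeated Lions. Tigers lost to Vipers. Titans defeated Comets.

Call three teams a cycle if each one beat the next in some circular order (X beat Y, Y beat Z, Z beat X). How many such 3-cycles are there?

0

Win totals: Titans 7, Herons 0, Lynx 8, Novas 2, Orcas 1, Lions 4, Tigers 5, Vipers 9, Comets 6, Kites 3.
A team with w wins dominates both others in C(w,2) triples; summing gives 21 + 0 + 28 + 1 + 0 + 6 + 10 + 36 + 15 + 3 = 120 transitive triples.
Total triples C(10,3) = 120, so cyclic triples = 120 − 120 = 0.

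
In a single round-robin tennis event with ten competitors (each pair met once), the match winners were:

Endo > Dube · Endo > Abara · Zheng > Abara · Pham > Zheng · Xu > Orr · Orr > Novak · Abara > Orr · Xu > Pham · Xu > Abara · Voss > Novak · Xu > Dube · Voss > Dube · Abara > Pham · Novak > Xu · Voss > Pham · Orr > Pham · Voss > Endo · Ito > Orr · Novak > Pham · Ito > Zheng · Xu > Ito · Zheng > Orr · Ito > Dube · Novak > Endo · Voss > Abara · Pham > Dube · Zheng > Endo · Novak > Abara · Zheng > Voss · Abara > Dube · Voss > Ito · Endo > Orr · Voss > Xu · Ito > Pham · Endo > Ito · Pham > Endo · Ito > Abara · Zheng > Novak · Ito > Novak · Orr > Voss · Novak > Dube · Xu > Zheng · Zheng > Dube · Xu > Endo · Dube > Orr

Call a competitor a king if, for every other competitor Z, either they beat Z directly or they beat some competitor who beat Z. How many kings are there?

5

Novak cannot reach Voss in two steps.
Dube cannot reach Endo, Xu, Abara, Zheng, Ito in two steps.
Pham cannot reach Xu in two steps.
Endo cannot reach Xu in two steps.
Voss reaches everyone (king).
Xu reaches everyone (king).
Abara cannot reach Xu, Ito in two steps.
Zheng reaches everyone (king).
Orr reaches everyone (king).
Ito reaches everyone (king).
Kings: Voss, Xu, Zheng, Orr, Ito — 5.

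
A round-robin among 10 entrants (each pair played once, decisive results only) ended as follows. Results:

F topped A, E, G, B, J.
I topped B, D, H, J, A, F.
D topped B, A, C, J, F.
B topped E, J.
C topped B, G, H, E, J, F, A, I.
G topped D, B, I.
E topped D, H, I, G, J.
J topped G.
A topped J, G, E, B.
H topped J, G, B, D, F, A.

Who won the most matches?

Win totals: A 4, B 2, C 8, D 5, E 5, F 5, G 3, H 6, I 6, J 1.
C leads with 8 wins (next highest: 6).

C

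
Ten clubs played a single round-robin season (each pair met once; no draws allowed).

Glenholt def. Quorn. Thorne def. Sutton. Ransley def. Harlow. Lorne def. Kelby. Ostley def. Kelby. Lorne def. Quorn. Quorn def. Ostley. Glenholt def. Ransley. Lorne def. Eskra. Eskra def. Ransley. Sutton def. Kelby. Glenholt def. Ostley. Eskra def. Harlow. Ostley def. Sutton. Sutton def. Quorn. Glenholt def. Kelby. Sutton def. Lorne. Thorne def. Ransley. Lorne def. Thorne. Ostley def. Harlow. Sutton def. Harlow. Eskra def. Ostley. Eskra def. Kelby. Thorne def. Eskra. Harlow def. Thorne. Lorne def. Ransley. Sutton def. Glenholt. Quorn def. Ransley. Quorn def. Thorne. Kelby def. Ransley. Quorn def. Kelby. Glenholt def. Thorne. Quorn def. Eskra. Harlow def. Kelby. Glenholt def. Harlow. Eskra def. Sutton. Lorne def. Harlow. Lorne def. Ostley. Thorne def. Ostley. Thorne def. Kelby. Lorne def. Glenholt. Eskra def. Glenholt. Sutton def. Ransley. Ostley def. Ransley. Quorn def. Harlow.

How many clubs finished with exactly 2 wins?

Win totals: Harlow 2, Ostley 4, Quorn 6, Thorne 5, Kelby 1, Ransley 1, Glenholt 6, Sutton 6, Eskra 6, Lorne 8.
Exactly 2: Harlow — 1 club.

1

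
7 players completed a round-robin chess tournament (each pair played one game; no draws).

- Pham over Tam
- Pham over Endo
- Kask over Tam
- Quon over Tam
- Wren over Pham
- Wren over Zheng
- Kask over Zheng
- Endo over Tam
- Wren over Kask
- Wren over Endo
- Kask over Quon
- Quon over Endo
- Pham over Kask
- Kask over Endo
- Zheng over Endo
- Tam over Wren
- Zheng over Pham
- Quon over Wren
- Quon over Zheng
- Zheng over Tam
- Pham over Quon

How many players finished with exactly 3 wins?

Win totals: Zheng 3, Wren 4, Kask 4, Quon 4, Endo 1, Pham 4, Tam 1.
Exactly 3: Zheng — 1 player.

1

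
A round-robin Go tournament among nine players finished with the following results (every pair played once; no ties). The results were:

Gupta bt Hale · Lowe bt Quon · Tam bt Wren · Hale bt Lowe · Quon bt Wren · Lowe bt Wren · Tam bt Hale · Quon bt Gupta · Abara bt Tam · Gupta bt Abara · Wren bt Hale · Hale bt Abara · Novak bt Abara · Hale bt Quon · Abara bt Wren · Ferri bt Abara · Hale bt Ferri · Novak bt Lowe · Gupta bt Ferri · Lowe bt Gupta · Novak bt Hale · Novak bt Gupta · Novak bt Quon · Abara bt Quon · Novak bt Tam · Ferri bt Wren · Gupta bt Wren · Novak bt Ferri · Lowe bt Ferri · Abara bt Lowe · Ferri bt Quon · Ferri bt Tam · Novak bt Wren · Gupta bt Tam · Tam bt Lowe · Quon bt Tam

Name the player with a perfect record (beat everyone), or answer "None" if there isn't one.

Novak

Novak has 8 wins out of 8 opponents — a perfect record.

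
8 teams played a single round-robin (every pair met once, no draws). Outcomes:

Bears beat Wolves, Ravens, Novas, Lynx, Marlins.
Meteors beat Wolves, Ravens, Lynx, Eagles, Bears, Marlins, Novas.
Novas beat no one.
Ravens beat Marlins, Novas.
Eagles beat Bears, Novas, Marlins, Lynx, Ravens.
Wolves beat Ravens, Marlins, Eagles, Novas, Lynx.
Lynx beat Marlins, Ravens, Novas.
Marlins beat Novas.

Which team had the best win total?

Meteors

Win totals: Marlins 1, Wolves 5, Bears 5, Ravens 2, Eagles 5, Lynx 3, Novas 0, Meteors 7.
Meteors leads with 7 wins (next highest: 5).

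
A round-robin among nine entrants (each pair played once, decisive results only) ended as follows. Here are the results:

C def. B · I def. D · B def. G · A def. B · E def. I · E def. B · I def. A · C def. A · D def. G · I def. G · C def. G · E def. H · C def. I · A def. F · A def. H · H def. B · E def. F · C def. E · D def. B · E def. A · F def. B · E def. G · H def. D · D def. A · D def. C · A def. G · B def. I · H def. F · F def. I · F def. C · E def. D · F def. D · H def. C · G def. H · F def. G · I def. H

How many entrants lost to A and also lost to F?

2

A beat: B, F, G, H.
F beat: B, C, D, G, I.
Both beat: B, G — 2.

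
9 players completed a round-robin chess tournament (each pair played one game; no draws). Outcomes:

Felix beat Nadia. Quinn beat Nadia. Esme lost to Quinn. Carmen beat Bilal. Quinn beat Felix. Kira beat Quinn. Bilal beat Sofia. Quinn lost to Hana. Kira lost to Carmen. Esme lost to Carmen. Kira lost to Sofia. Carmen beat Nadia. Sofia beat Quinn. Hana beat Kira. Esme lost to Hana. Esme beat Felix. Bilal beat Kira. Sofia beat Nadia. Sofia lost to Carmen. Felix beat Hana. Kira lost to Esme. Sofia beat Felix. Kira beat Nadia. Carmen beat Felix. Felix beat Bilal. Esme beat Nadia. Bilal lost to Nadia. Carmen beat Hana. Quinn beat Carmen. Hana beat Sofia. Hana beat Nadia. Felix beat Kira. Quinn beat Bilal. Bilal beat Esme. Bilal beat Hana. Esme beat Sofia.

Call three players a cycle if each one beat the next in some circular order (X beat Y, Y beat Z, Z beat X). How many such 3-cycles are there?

18

Win totals: Carmen 7, Felix 4, Kira 2, Bilal 4, Nadia 1, Hana 5, Quinn 5, Esme 4, Sofia 4.
A player with w wins dominates both others in C(w,2) triples; summing gives 21 + 6 + 1 + 6 + 0 + 10 + 10 + 6 + 6 = 66 transitive triples.
Total triples C(9,3) = 84, so cyclic triples = 84 − 66 = 18.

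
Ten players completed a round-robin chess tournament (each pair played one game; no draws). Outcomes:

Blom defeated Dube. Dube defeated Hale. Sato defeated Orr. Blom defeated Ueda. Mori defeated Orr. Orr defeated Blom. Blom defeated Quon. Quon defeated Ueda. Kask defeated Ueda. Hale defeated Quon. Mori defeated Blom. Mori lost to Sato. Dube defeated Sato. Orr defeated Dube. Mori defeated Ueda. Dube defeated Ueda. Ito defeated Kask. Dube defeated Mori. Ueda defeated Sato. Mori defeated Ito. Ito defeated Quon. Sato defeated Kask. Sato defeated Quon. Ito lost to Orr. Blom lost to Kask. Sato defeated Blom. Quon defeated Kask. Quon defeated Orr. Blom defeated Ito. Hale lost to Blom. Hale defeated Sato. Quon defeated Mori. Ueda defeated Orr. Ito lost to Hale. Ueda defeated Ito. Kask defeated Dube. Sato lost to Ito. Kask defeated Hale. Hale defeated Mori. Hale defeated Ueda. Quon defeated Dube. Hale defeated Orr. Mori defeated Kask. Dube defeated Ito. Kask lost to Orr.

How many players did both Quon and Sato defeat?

3

Quon beat: Orr, Dube, Mori, Ueda, Kask.
Sato beat: Orr, Mori, Quon, Kask, Blom.
Both beat: Orr, Mori, Kask — 3.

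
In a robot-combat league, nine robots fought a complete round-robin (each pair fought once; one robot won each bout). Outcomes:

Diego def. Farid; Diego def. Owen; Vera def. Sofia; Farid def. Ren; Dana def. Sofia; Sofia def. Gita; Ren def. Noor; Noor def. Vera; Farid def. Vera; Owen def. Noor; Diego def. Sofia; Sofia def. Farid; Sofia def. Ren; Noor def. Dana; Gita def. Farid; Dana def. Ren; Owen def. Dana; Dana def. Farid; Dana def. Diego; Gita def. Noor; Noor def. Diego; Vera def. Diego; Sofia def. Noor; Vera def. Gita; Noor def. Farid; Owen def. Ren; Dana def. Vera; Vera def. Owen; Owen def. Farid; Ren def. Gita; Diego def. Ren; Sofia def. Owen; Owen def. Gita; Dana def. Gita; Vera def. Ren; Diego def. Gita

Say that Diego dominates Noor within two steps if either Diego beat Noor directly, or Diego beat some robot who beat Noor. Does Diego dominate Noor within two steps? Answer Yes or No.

Diego did not beat Noor directly.
Diego beat Farid, Owen, Gita, Ren, Sofia. Of those, Owen beat Noor.

Yes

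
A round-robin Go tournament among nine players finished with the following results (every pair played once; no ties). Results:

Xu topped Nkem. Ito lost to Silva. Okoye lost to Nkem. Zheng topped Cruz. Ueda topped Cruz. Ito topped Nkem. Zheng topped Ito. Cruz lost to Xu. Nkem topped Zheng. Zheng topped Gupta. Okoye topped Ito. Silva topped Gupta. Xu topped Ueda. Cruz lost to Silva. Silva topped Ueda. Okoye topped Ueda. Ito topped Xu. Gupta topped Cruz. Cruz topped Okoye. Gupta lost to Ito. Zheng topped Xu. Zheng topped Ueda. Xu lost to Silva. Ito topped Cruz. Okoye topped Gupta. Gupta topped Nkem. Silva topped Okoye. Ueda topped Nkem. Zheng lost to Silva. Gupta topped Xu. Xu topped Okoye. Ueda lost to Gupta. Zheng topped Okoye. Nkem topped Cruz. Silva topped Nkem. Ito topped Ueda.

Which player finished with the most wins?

Win totals: Okoye 3, Nkem 3, Gupta 4, Ito 5, Ueda 2, Zheng 6, Xu 4, Silva 8, Cruz 1.
Silva leads with 8 wins (next highest: 6).

Silva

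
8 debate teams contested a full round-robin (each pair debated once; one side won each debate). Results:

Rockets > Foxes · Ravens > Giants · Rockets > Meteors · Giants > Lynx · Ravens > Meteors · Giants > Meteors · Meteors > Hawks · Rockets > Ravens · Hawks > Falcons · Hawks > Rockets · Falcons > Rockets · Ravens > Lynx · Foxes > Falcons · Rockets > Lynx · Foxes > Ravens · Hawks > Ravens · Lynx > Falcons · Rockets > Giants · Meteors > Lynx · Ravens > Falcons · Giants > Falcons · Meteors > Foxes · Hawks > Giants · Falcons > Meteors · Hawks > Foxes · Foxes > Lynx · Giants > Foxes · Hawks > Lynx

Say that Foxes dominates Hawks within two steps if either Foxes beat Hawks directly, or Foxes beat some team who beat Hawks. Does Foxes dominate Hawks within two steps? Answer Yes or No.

Foxes did not beat Hawks directly.
Foxes beat Ravens, Falcons, Lynx, but each of them lost to Hawks. No two-step path.

No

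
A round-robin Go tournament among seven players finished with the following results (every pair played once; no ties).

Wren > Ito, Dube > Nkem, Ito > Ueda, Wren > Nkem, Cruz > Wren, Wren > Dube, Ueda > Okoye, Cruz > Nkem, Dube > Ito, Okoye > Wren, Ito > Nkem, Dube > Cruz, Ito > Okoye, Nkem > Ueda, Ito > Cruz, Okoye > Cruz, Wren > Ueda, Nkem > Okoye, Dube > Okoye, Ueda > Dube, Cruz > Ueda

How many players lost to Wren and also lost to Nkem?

Wren beat: Ueda, Dube, Ito, Nkem.
Nkem beat: Okoye, Ueda.
Both beat: Ueda — 1.

1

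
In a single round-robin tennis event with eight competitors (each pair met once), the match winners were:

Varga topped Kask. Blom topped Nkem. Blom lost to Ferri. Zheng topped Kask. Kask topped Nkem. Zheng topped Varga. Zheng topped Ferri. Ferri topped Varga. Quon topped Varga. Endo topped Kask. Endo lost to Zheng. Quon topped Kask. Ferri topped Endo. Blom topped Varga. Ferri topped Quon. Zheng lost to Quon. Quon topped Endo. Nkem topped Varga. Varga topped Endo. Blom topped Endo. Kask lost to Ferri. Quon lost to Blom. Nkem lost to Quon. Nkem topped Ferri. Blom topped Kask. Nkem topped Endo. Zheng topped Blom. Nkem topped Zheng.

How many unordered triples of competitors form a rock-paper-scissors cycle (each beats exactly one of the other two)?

Win totals: Endo 1, Blom 5, Quon 5, Ferri 5, Varga 2, Nkem 4, Kask 1, Zheng 5.
A competitor with w wins dominates both others in C(w,2) triples; summing gives 0 + 10 + 10 + 10 + 1 + 6 + 0 + 10 = 47 transitive triples.
Total triples C(8,3) = 56, so cyclic triples = 56 − 47 = 9.

9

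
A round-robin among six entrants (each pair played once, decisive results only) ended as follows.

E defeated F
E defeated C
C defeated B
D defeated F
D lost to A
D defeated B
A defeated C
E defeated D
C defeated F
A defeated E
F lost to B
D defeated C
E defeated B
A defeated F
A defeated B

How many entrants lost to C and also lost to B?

C beat: B, F.
B beat: F.
Both beat: F — 1.

1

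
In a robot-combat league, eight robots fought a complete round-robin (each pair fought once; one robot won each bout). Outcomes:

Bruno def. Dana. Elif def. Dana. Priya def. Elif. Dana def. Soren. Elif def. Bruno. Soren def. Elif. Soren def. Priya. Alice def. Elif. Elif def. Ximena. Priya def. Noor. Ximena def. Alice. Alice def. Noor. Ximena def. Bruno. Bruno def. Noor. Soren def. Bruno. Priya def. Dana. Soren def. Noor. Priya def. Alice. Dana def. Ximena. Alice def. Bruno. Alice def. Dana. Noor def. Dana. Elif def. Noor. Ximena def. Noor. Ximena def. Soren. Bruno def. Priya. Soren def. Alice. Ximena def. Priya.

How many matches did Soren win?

5

Soren's results: beat Bruno, Noor, Elif, Alice, Priya; lost to Dana, Ximena.
That is 5 wins.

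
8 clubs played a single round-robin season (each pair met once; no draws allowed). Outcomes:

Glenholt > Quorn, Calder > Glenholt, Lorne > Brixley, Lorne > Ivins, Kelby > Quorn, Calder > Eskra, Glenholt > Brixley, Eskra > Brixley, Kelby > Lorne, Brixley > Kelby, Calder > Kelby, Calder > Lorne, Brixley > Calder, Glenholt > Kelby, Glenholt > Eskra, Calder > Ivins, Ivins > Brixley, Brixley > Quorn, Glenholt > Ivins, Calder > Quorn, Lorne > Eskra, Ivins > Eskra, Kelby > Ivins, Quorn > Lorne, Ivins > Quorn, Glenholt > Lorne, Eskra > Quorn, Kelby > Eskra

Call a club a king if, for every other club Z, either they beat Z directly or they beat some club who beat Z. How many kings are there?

3

Kelby cannot reach Calder, Glenholt in two steps.
Ivins cannot reach Glenholt in two steps.
Calder reaches everyone (king).
Glenholt reaches everyone (king).
Lorne cannot reach Glenholt in two steps.
Eskra cannot reach Ivins, Glenholt in two steps.
Quorn cannot reach Kelby, Calder, Glenholt in two steps.
Brixley reaches everyone (king).
Kings: Calder, Glenholt, Brixley — 3.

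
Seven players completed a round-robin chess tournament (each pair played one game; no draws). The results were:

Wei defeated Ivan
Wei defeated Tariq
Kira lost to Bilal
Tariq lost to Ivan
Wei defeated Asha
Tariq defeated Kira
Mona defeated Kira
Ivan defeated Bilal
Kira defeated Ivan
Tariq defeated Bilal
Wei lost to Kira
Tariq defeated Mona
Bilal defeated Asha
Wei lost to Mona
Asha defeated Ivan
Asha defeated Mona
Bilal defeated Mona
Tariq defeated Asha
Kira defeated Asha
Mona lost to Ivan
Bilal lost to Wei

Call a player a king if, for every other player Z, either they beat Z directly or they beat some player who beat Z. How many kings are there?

6

Wei reaches everyone (king).
Tariq reaches everyone (king).
Bilal cannot reach Tariq in two steps.
Asha reaches everyone (king).
Mona reaches everyone (king).
Ivan reaches everyone (king).
Kira reaches everyone (king).
Kings: Wei, Tariq, Asha, Mona, Ivan, Kira — 6.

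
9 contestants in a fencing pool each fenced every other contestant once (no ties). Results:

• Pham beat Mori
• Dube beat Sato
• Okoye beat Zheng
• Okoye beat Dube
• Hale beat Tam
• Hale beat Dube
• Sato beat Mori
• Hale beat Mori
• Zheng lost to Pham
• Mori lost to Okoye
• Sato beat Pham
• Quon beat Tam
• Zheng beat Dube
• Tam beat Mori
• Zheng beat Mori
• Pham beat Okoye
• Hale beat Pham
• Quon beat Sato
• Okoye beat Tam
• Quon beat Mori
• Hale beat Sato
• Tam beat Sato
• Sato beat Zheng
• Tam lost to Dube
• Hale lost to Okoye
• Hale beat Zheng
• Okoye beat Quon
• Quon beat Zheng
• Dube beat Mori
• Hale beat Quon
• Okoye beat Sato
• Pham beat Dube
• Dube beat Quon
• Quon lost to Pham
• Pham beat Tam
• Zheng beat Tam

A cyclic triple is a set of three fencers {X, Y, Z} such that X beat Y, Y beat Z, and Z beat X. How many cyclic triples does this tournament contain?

Win totals: Tam 2, Sato 3, Okoye 7, Zheng 3, Hale 7, Quon 4, Dube 4, Mori 0, Pham 6.
A fencer with w wins dominates both others in C(w,2) triples; summing gives 1 + 3 + 21 + 3 + 21 + 6 + 6 + 0 + 15 = 76 transitive triples.
Total triples C(9,3) = 84, so cyclic triples = 84 − 76 = 8.

8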